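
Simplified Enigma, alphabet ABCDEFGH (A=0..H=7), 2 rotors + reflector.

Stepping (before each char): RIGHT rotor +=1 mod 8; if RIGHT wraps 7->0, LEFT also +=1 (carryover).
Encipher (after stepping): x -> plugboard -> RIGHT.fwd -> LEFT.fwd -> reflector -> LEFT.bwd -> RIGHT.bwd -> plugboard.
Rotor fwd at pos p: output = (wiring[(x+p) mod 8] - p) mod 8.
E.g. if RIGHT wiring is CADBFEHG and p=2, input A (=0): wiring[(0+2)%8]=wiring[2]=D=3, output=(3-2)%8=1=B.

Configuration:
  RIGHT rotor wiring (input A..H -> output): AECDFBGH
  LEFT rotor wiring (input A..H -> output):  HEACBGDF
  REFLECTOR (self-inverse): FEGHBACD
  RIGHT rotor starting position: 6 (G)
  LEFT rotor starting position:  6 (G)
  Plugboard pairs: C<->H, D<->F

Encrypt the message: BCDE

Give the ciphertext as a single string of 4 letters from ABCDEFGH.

Char 1 ('B'): step: R->7, L=6; B->plug->B->R->B->L->H->refl->D->L'->G->R'->F->plug->D
Char 2 ('C'): step: R->0, L->7 (L advanced); C->plug->H->R->H->L->E->refl->B->L'->D->R'->D->plug->F
Char 3 ('D'): step: R->1, L=7; D->plug->F->R->F->L->C->refl->G->L'->A->R'->E->plug->E
Char 4 ('E'): step: R->2, L=7; E->plug->E->R->E->L->D->refl->H->L'->G->R'->G->plug->G

Answer: DFEG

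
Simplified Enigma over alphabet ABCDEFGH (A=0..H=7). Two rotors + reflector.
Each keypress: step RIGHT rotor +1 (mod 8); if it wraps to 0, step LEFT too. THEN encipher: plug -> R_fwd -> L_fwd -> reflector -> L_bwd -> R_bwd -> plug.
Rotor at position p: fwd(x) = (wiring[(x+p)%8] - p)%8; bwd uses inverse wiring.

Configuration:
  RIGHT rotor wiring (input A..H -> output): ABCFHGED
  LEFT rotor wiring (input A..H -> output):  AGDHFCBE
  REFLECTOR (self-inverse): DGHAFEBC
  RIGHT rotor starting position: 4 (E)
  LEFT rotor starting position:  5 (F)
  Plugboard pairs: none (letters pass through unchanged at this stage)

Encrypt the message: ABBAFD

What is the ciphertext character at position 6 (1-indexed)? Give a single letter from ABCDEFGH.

Char 1 ('A'): step: R->5, L=5; A->plug->A->R->B->L->E->refl->F->L'->A->R'->G->plug->G
Char 2 ('B'): step: R->6, L=5; B->plug->B->R->F->L->G->refl->B->L'->E->R'->E->plug->E
Char 3 ('B'): step: R->7, L=5; B->plug->B->R->B->L->E->refl->F->L'->A->R'->F->plug->F
Char 4 ('A'): step: R->0, L->6 (L advanced); A->plug->A->R->A->L->D->refl->A->L'->D->R'->H->plug->H
Char 5 ('F'): step: R->1, L=6; F->plug->F->R->D->L->A->refl->D->L'->A->R'->A->plug->A
Char 6 ('D'): step: R->2, L=6; D->plug->D->R->E->L->F->refl->E->L'->H->R'->H->plug->H

H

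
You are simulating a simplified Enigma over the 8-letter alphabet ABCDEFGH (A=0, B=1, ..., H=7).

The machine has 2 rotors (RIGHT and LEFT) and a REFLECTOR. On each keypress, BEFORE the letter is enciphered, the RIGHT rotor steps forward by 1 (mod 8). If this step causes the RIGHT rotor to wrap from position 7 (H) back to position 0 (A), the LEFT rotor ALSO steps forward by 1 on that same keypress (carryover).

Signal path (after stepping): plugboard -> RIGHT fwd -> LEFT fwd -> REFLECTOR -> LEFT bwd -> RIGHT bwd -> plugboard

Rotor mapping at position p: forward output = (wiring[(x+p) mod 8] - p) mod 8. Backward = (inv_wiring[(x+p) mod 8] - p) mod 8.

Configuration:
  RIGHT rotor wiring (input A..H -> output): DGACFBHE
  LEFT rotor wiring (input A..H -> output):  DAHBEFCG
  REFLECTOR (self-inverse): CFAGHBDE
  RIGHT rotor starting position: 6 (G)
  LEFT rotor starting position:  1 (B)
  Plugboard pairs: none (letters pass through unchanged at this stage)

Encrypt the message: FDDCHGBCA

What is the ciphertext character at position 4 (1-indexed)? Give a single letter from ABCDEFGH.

Char 1 ('F'): step: R->7, L=1; F->plug->F->R->G->L->F->refl->B->L'->F->R'->A->plug->A
Char 2 ('D'): step: R->0, L->2 (L advanced); D->plug->D->R->C->L->C->refl->A->L'->E->R'->H->plug->H
Char 3 ('D'): step: R->1, L=2; D->plug->D->R->E->L->A->refl->C->L'->C->R'->H->plug->H
Char 4 ('C'): step: R->2, L=2; C->plug->C->R->D->L->D->refl->G->L'->H->R'->D->plug->D

D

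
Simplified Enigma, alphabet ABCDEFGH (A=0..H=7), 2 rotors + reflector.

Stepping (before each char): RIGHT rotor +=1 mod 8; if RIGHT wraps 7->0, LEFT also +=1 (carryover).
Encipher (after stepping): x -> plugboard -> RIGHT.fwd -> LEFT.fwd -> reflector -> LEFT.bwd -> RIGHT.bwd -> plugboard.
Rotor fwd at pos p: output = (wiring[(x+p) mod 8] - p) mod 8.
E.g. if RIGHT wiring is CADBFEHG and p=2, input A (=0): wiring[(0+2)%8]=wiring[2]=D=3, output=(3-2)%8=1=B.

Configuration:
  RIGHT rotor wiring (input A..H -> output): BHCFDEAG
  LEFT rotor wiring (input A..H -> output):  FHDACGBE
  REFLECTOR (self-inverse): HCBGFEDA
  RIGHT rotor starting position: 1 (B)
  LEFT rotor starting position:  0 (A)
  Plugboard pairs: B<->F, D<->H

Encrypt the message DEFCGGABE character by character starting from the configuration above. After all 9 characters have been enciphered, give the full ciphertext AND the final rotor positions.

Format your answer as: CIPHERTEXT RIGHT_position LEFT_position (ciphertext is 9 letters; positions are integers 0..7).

Answer: HCAFAFECA 2 1

Derivation:
Char 1 ('D'): step: R->2, L=0; D->plug->H->R->F->L->G->refl->D->L'->C->R'->D->plug->H
Char 2 ('E'): step: R->3, L=0; E->plug->E->R->D->L->A->refl->H->L'->B->R'->C->plug->C
Char 3 ('F'): step: R->4, L=0; F->plug->B->R->A->L->F->refl->E->L'->H->R'->A->plug->A
Char 4 ('C'): step: R->5, L=0; C->plug->C->R->B->L->H->refl->A->L'->D->R'->B->plug->F
Char 5 ('G'): step: R->6, L=0; G->plug->G->R->F->L->G->refl->D->L'->C->R'->A->plug->A
Char 6 ('G'): step: R->7, L=0; G->plug->G->R->F->L->G->refl->D->L'->C->R'->B->plug->F
Char 7 ('A'): step: R->0, L->1 (L advanced); A->plug->A->R->B->L->C->refl->B->L'->D->R'->E->plug->E
Char 8 ('B'): step: R->1, L=1; B->plug->F->R->H->L->E->refl->F->L'->E->R'->C->plug->C
Char 9 ('E'): step: R->2, L=1; E->plug->E->R->G->L->D->refl->G->L'->A->R'->A->plug->A
Final: ciphertext=HCAFAFECA, RIGHT=2, LEFT=1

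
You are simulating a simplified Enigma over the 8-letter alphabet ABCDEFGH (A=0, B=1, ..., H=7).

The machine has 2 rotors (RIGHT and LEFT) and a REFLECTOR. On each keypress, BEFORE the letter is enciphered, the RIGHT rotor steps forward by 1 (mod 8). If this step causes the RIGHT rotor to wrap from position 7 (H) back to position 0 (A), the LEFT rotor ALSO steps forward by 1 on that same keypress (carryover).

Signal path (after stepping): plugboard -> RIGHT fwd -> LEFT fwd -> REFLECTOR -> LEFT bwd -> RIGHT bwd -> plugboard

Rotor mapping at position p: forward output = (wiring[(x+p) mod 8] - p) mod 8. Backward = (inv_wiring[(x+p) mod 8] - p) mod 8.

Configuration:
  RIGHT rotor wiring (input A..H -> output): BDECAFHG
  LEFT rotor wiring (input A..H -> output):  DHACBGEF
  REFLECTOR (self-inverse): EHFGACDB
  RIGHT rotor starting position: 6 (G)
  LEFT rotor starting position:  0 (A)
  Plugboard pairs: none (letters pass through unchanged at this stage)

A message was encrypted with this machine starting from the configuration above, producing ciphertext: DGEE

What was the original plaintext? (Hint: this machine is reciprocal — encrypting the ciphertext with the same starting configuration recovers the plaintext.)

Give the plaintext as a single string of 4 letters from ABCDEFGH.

Char 1 ('D'): step: R->7, L=0; D->plug->D->R->F->L->G->refl->D->L'->A->R'->H->plug->H
Char 2 ('G'): step: R->0, L->1 (L advanced); G->plug->G->R->H->L->C->refl->F->L'->E->R'->C->plug->C
Char 3 ('E'): step: R->1, L=1; E->plug->E->R->E->L->F->refl->C->L'->H->R'->D->plug->D
Char 4 ('E'): step: R->2, L=1; E->plug->E->R->F->L->D->refl->G->L'->A->R'->B->plug->B

Answer: HCDB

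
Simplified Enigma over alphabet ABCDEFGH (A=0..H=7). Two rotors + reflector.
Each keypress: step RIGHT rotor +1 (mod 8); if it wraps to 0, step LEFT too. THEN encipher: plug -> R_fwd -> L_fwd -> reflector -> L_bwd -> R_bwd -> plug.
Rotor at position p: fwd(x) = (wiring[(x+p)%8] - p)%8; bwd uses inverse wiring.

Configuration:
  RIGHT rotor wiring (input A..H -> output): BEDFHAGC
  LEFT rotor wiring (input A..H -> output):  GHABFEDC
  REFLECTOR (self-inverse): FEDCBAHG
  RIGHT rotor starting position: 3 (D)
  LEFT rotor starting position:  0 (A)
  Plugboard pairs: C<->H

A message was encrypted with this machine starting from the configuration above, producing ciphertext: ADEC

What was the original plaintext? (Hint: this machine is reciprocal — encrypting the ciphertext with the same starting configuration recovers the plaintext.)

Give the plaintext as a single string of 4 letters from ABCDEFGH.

Answer: ECHE

Derivation:
Char 1 ('A'): step: R->4, L=0; A->plug->A->R->D->L->B->refl->E->L'->F->R'->E->plug->E
Char 2 ('D'): step: R->5, L=0; D->plug->D->R->E->L->F->refl->A->L'->C->R'->H->plug->C
Char 3 ('E'): step: R->6, L=0; E->plug->E->R->F->L->E->refl->B->L'->D->R'->C->plug->H
Char 4 ('C'): step: R->7, L=0; C->plug->H->R->H->L->C->refl->D->L'->G->R'->E->plug->E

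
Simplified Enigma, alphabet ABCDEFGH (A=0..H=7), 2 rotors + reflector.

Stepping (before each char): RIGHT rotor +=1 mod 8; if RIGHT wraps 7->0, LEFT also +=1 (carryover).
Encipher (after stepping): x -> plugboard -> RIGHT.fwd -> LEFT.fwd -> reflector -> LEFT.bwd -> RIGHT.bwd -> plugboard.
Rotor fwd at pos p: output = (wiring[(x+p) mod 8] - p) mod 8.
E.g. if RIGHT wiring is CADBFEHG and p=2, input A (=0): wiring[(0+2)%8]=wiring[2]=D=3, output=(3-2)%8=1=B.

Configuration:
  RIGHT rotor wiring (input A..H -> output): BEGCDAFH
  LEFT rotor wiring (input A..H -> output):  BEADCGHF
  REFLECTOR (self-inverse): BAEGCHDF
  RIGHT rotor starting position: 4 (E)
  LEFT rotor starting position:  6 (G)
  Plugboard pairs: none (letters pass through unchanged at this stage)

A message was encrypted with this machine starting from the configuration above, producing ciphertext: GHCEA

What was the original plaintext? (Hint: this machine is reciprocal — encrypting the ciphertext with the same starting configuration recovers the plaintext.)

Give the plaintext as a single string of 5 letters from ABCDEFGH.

Answer: FCGHE

Derivation:
Char 1 ('G'): step: R->5, L=6; G->plug->G->R->F->L->F->refl->H->L'->B->R'->F->plug->F
Char 2 ('H'): step: R->6, L=6; H->plug->H->R->C->L->D->refl->G->L'->D->R'->C->plug->C
Char 3 ('C'): step: R->7, L=6; C->plug->C->R->F->L->F->refl->H->L'->B->R'->G->plug->G
Char 4 ('E'): step: R->0, L->7 (L advanced); E->plug->E->R->D->L->B->refl->A->L'->H->R'->H->plug->H
Char 5 ('A'): step: R->1, L=7; A->plug->A->R->D->L->B->refl->A->L'->H->R'->E->plug->E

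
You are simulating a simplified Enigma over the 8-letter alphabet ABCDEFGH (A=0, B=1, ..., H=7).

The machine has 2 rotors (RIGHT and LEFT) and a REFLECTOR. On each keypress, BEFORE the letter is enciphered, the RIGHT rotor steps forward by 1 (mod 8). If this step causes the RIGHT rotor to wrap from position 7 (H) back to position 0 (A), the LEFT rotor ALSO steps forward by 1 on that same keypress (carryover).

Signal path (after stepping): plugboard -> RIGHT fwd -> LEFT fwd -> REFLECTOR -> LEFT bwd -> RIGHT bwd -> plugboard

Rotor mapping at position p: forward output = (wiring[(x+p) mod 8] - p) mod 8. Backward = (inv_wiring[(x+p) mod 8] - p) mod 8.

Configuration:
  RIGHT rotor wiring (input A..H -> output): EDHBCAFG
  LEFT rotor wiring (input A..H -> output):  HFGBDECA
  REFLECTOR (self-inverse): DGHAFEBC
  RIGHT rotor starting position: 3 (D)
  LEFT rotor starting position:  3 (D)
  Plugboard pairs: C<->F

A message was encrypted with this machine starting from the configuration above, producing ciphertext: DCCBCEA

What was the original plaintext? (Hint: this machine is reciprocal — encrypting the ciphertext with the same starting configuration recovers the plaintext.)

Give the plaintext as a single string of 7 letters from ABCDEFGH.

Char 1 ('D'): step: R->4, L=3; D->plug->D->R->C->L->B->refl->G->L'->A->R'->E->plug->E
Char 2 ('C'): step: R->5, L=3; C->plug->F->R->C->L->B->refl->G->L'->A->R'->B->plug->B
Char 3 ('C'): step: R->6, L=3; C->plug->F->R->D->L->H->refl->C->L'->G->R'->C->plug->F
Char 4 ('B'): step: R->7, L=3; B->plug->B->R->F->L->E->refl->F->L'->E->R'->C->plug->F
Char 5 ('C'): step: R->0, L->4 (L advanced); C->plug->F->R->A->L->H->refl->C->L'->G->R'->H->plug->H
Char 6 ('E'): step: R->1, L=4; E->plug->E->R->H->L->F->refl->E->L'->D->R'->H->plug->H
Char 7 ('A'): step: R->2, L=4; A->plug->A->R->F->L->B->refl->G->L'->C->R'->G->plug->G

Answer: EBFFHHG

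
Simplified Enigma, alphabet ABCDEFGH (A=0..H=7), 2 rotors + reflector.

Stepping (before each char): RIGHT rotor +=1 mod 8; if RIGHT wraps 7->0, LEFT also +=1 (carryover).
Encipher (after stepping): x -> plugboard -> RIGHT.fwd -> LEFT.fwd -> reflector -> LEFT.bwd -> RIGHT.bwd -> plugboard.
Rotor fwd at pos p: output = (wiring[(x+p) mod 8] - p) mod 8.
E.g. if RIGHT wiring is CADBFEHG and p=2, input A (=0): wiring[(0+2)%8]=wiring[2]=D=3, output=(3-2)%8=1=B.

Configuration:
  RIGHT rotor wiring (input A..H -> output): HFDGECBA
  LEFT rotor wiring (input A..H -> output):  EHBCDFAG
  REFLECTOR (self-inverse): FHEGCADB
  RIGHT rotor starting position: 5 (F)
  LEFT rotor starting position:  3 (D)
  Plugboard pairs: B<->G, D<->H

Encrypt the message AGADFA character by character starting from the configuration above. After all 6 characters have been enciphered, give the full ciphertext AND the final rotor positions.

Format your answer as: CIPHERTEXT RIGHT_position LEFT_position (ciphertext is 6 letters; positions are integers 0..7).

Answer: CFGAGB 3 4

Derivation:
Char 1 ('A'): step: R->6, L=3; A->plug->A->R->D->L->F->refl->A->L'->B->R'->C->plug->C
Char 2 ('G'): step: R->7, L=3; G->plug->B->R->A->L->H->refl->B->L'->F->R'->F->plug->F
Char 3 ('A'): step: R->0, L->4 (L advanced); A->plug->A->R->H->L->G->refl->D->L'->F->R'->B->plug->G
Char 4 ('D'): step: R->1, L=4; D->plug->H->R->G->L->F->refl->A->L'->E->R'->A->plug->A
Char 5 ('F'): step: R->2, L=4; F->plug->F->R->G->L->F->refl->A->L'->E->R'->B->plug->G
Char 6 ('A'): step: R->3, L=4; A->plug->A->R->D->L->C->refl->E->L'->C->R'->G->plug->B
Final: ciphertext=CFGAGB, RIGHT=3, LEFT=4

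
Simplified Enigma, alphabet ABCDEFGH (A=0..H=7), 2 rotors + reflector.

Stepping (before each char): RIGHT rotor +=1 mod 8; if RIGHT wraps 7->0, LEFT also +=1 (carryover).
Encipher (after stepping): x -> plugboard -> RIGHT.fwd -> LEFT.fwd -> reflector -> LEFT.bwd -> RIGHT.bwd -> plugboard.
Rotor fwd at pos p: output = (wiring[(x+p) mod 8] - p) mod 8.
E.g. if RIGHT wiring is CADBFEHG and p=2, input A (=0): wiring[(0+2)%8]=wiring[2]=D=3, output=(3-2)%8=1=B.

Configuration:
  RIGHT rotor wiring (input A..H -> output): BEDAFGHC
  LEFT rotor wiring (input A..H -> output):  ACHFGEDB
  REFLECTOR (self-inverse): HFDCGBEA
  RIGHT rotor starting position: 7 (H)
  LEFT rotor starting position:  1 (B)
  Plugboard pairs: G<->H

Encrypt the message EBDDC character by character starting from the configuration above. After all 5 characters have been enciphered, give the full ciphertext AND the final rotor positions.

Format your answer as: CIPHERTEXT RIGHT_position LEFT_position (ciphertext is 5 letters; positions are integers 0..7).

Answer: HFFGA 4 2

Derivation:
Char 1 ('E'): step: R->0, L->2 (L advanced); E->plug->E->R->F->L->H->refl->A->L'->H->R'->G->plug->H
Char 2 ('B'): step: R->1, L=2; B->plug->B->R->C->L->E->refl->G->L'->G->R'->F->plug->F
Char 3 ('D'): step: R->2, L=2; D->plug->D->R->E->L->B->refl->F->L'->A->R'->F->plug->F
Char 4 ('D'): step: R->3, L=2; D->plug->D->R->E->L->B->refl->F->L'->A->R'->H->plug->G
Char 5 ('C'): step: R->4, L=2; C->plug->C->R->D->L->C->refl->D->L'->B->R'->A->plug->A
Final: ciphertext=HFFGA, RIGHT=4, LEFT=2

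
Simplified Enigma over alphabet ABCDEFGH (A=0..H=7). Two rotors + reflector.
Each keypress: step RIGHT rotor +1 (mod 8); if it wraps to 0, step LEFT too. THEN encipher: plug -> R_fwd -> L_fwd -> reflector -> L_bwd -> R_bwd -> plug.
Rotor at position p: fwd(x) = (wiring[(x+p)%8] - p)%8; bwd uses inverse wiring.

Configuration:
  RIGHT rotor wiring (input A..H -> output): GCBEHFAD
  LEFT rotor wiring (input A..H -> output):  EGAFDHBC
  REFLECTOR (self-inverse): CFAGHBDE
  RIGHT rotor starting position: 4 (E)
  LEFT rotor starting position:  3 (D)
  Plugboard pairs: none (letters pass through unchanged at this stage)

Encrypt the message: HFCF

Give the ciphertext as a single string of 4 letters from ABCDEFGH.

Char 1 ('H'): step: R->5, L=3; H->plug->H->R->C->L->E->refl->H->L'->E->R'->F->plug->F
Char 2 ('F'): step: R->6, L=3; F->plug->F->R->G->L->D->refl->G->L'->D->R'->E->plug->E
Char 3 ('C'): step: R->7, L=3; C->plug->C->R->D->L->G->refl->D->L'->G->R'->G->plug->G
Char 4 ('F'): step: R->0, L->4 (L advanced); F->plug->F->R->F->L->C->refl->A->L'->E->R'->D->plug->D

Answer: FEGD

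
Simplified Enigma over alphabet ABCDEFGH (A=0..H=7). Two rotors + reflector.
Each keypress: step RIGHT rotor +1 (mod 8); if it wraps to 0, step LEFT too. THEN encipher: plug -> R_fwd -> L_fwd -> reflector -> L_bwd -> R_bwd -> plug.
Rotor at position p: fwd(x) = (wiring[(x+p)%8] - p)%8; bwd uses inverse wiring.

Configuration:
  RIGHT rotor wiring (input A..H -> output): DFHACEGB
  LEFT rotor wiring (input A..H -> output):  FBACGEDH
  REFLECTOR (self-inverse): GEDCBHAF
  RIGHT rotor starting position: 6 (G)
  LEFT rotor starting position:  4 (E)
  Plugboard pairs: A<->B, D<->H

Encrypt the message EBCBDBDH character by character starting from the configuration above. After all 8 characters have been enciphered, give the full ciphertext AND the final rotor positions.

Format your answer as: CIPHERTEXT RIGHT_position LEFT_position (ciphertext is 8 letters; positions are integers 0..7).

Char 1 ('E'): step: R->7, L=4; E->plug->E->R->B->L->A->refl->G->L'->H->R'->H->plug->D
Char 2 ('B'): step: R->0, L->5 (L advanced); B->plug->A->R->D->L->A->refl->G->L'->B->R'->H->plug->D
Char 3 ('C'): step: R->1, L=5; C->plug->C->R->H->L->B->refl->E->L'->E->R'->A->plug->B
Char 4 ('B'): step: R->2, L=5; B->plug->A->R->F->L->D->refl->C->L'->C->R'->D->plug->H
Char 5 ('D'): step: R->3, L=5; D->plug->H->R->E->L->E->refl->B->L'->H->R'->B->plug->A
Char 6 ('B'): step: R->4, L=5; B->plug->A->R->G->L->F->refl->H->L'->A->R'->B->plug->A
Char 7 ('D'): step: R->5, L=5; D->plug->H->R->F->L->D->refl->C->L'->C->R'->F->plug->F
Char 8 ('H'): step: R->6, L=5; H->plug->D->R->H->L->B->refl->E->L'->E->R'->G->plug->G
Final: ciphertext=DDBHAAFG, RIGHT=6, LEFT=5

Answer: DDBHAAFG 6 5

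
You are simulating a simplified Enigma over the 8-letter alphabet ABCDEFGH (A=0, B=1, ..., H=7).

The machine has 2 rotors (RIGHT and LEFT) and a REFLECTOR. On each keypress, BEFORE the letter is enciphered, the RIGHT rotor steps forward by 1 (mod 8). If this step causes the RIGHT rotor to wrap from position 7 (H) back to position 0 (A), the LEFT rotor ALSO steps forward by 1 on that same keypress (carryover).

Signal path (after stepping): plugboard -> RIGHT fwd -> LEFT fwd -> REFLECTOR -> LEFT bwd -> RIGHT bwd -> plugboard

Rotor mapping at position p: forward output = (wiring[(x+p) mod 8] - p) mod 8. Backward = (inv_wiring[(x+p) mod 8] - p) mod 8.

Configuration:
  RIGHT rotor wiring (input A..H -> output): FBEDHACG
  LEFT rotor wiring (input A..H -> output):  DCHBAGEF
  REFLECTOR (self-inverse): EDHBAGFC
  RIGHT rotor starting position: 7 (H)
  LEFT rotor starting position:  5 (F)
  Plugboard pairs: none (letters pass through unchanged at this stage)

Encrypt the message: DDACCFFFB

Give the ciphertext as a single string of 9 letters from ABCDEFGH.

Answer: EFEBEAACD

Derivation:
Char 1 ('D'): step: R->0, L->6 (L advanced); D->plug->D->R->D->L->E->refl->A->L'->H->R'->E->plug->E
Char 2 ('D'): step: R->1, L=6; D->plug->D->R->G->L->C->refl->H->L'->B->R'->F->plug->F
Char 3 ('A'): step: R->2, L=6; A->plug->A->R->C->L->F->refl->G->L'->A->R'->E->plug->E
Char 4 ('C'): step: R->3, L=6; C->plug->C->R->F->L->D->refl->B->L'->E->R'->B->plug->B
Char 5 ('C'): step: R->4, L=6; C->plug->C->R->G->L->C->refl->H->L'->B->R'->E->plug->E
Char 6 ('F'): step: R->5, L=6; F->plug->F->R->H->L->A->refl->E->L'->D->R'->A->plug->A
Char 7 ('F'): step: R->6, L=6; F->plug->F->R->F->L->D->refl->B->L'->E->R'->A->plug->A
Char 8 ('F'): step: R->7, L=6; F->plug->F->R->A->L->G->refl->F->L'->C->R'->C->plug->C
Char 9 ('B'): step: R->0, L->7 (L advanced); B->plug->B->R->B->L->E->refl->A->L'->D->R'->D->plug->D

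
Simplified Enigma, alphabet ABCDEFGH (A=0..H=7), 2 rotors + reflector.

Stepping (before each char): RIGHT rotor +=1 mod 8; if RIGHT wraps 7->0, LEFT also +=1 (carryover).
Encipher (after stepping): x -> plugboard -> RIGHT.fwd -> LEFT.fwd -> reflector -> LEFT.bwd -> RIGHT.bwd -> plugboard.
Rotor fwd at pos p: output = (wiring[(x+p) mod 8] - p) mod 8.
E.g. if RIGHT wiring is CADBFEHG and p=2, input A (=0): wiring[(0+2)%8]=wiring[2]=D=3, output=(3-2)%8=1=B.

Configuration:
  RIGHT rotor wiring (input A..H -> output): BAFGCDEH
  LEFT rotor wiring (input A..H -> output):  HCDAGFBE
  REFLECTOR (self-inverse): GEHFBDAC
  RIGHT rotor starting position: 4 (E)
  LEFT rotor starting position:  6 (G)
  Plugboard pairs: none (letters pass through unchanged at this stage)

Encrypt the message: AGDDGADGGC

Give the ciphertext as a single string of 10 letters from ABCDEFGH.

Answer: GFCADBFAAG

Derivation:
Char 1 ('A'): step: R->5, L=6; A->plug->A->R->G->L->A->refl->G->L'->B->R'->G->plug->G
Char 2 ('G'): step: R->6, L=6; G->plug->G->R->E->L->F->refl->D->L'->A->R'->F->plug->F
Char 3 ('D'): step: R->7, L=6; D->plug->D->R->G->L->A->refl->G->L'->B->R'->C->plug->C
Char 4 ('D'): step: R->0, L->7 (L advanced); D->plug->D->R->G->L->G->refl->A->L'->B->R'->A->plug->A
Char 5 ('G'): step: R->1, L=7; G->plug->G->R->G->L->G->refl->A->L'->B->R'->D->plug->D
Char 6 ('A'): step: R->2, L=7; A->plug->A->R->D->L->E->refl->B->L'->E->R'->B->plug->B
Char 7 ('D'): step: R->3, L=7; D->plug->D->R->B->L->A->refl->G->L'->G->R'->F->plug->F
Char 8 ('G'): step: R->4, L=7; G->plug->G->R->B->L->A->refl->G->L'->G->R'->A->plug->A
Char 9 ('G'): step: R->5, L=7; G->plug->G->R->B->L->A->refl->G->L'->G->R'->A->plug->A
Char 10 ('C'): step: R->6, L=7; C->plug->C->R->D->L->E->refl->B->L'->E->R'->G->plug->G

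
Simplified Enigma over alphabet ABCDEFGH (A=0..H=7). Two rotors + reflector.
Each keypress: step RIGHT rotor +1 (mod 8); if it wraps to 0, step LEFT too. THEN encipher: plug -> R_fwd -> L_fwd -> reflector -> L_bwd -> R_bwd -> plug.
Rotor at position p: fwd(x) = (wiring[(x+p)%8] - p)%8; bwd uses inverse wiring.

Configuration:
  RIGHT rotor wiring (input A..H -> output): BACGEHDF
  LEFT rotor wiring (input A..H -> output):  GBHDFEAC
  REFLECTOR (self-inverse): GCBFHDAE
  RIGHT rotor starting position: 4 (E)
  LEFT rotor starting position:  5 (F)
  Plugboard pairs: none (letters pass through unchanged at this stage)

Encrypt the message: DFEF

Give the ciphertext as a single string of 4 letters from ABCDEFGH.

Char 1 ('D'): step: R->5, L=5; D->plug->D->R->E->L->E->refl->H->L'->A->R'->C->plug->C
Char 2 ('F'): step: R->6, L=5; F->plug->F->R->A->L->H->refl->E->L'->E->R'->E->plug->E
Char 3 ('E'): step: R->7, L=5; E->plug->E->R->H->L->A->refl->G->L'->G->R'->A->plug->A
Char 4 ('F'): step: R->0, L->6 (L advanced); F->plug->F->R->H->L->G->refl->A->L'->C->R'->C->plug->C

Answer: CEAC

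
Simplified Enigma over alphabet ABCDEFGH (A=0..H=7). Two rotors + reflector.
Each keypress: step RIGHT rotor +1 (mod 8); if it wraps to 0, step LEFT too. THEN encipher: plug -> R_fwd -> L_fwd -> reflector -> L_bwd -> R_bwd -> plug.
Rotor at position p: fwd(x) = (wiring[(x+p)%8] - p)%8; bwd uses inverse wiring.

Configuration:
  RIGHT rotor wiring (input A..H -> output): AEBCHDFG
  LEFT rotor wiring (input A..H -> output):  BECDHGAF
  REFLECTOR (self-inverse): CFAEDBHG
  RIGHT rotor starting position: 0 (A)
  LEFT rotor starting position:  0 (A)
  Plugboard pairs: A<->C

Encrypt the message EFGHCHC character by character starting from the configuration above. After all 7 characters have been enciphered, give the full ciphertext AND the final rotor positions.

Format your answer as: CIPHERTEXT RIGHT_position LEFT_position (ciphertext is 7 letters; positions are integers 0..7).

Answer: DAEDHFF 7 0

Derivation:
Char 1 ('E'): step: R->1, L=0; E->plug->E->R->C->L->C->refl->A->L'->G->R'->D->plug->D
Char 2 ('F'): step: R->2, L=0; F->plug->F->R->E->L->H->refl->G->L'->F->R'->C->plug->A
Char 3 ('G'): step: R->3, L=0; G->plug->G->R->B->L->E->refl->D->L'->D->R'->E->plug->E
Char 4 ('H'): step: R->4, L=0; H->plug->H->R->G->L->A->refl->C->L'->C->R'->D->plug->D
Char 5 ('C'): step: R->5, L=0; C->plug->A->R->G->L->A->refl->C->L'->C->R'->H->plug->H
Char 6 ('H'): step: R->6, L=0; H->plug->H->R->F->L->G->refl->H->L'->E->R'->F->plug->F
Char 7 ('C'): step: R->7, L=0; C->plug->A->R->H->L->F->refl->B->L'->A->R'->F->plug->F
Final: ciphertext=DAEDHFF, RIGHT=7, LEFT=0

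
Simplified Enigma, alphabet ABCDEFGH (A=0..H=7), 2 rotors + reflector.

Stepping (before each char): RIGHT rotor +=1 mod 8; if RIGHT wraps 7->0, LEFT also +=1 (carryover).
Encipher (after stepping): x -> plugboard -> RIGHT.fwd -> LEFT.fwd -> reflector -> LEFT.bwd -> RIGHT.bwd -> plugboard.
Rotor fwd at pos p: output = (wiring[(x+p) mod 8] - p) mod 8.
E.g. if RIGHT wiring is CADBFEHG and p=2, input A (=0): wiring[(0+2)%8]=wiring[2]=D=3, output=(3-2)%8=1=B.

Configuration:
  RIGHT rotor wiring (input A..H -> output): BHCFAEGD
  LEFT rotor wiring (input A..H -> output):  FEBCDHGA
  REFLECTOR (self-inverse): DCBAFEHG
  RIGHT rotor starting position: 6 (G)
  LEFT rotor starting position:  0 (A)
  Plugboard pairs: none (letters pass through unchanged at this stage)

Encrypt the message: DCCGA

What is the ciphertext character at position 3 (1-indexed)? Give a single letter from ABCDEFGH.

Char 1 ('D'): step: R->7, L=0; D->plug->D->R->D->L->C->refl->B->L'->C->R'->B->plug->B
Char 2 ('C'): step: R->0, L->1 (L advanced); C->plug->C->R->C->L->B->refl->C->L'->D->R'->H->plug->H
Char 3 ('C'): step: R->1, L=1; C->plug->C->R->E->L->G->refl->H->L'->G->R'->A->plug->A

A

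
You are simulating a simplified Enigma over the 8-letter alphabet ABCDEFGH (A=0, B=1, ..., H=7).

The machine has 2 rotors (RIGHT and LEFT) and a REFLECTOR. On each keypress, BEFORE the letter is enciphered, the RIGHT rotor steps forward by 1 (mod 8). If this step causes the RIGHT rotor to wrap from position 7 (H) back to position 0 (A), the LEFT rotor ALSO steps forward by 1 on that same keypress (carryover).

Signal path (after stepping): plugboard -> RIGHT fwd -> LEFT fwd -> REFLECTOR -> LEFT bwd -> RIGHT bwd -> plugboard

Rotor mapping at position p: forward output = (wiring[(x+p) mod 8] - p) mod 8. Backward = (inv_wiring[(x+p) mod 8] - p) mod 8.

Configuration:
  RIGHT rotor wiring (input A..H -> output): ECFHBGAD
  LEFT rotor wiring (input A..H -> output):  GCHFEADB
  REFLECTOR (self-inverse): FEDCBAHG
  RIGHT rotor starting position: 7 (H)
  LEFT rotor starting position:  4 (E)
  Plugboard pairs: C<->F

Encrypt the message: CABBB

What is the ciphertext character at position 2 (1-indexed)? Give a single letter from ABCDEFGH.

Char 1 ('C'): step: R->0, L->5 (L advanced); C->plug->F->R->G->L->A->refl->F->L'->E->R'->A->plug->A
Char 2 ('A'): step: R->1, L=5; A->plug->A->R->B->L->G->refl->H->L'->H->R'->F->plug->C

C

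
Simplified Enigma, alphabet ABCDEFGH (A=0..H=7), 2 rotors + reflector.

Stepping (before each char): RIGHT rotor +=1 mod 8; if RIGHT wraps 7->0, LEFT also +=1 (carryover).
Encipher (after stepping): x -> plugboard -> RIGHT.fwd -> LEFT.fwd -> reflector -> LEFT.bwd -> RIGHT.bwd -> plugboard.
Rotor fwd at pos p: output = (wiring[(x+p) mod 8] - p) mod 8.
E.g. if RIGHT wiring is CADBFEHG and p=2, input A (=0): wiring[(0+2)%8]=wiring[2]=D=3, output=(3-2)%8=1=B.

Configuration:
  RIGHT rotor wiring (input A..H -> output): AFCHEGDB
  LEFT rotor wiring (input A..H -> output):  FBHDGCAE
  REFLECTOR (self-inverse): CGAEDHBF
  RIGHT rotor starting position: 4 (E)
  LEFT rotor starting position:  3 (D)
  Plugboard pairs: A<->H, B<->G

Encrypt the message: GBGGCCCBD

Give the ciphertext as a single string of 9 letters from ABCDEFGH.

Answer: CEBDFBDGE

Derivation:
Char 1 ('G'): step: R->5, L=3; G->plug->B->R->G->L->G->refl->B->L'->E->R'->C->plug->C
Char 2 ('B'): step: R->6, L=3; B->plug->G->R->G->L->G->refl->B->L'->E->R'->E->plug->E
Char 3 ('G'): step: R->7, L=3; G->plug->B->R->B->L->D->refl->E->L'->H->R'->G->plug->B
Char 4 ('G'): step: R->0, L->4 (L advanced); G->plug->B->R->F->L->F->refl->H->L'->H->R'->D->plug->D
Char 5 ('C'): step: R->1, L=4; C->plug->C->R->G->L->D->refl->E->L'->C->R'->F->plug->F
Char 6 ('C'): step: R->2, L=4; C->plug->C->R->C->L->E->refl->D->L'->G->R'->G->plug->B
Char 7 ('C'): step: R->3, L=4; C->plug->C->R->D->L->A->refl->C->L'->A->R'->D->plug->D
Char 8 ('B'): step: R->4, L=4; B->plug->G->R->G->L->D->refl->E->L'->C->R'->B->plug->G
Char 9 ('D'): step: R->5, L=4; D->plug->D->R->D->L->A->refl->C->L'->A->R'->E->plug->E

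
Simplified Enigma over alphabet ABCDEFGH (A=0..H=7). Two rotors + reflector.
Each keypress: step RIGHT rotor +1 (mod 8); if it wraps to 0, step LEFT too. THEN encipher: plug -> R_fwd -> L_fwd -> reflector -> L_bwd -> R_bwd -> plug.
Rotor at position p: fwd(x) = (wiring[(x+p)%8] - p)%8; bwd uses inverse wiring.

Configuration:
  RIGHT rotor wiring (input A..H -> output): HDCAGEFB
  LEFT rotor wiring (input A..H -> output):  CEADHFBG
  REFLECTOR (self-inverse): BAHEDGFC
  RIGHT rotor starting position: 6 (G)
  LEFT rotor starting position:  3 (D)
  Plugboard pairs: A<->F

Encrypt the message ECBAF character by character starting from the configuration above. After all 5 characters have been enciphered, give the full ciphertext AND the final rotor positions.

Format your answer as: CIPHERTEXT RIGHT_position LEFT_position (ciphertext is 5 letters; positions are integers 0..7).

Char 1 ('E'): step: R->7, L=3; E->plug->E->R->B->L->E->refl->D->L'->E->R'->C->plug->C
Char 2 ('C'): step: R->0, L->4 (L advanced); C->plug->C->R->C->L->F->refl->G->L'->E->R'->F->plug->A
Char 3 ('B'): step: R->1, L=4; B->plug->B->R->B->L->B->refl->A->L'->F->R'->D->plug->D
Char 4 ('A'): step: R->2, L=4; A->plug->F->R->H->L->H->refl->C->L'->D->R'->E->plug->E
Char 5 ('F'): step: R->3, L=4; F->plug->A->R->F->L->A->refl->B->L'->B->R'->C->plug->C
Final: ciphertext=CADEC, RIGHT=3, LEFT=4

Answer: CADEC 3 4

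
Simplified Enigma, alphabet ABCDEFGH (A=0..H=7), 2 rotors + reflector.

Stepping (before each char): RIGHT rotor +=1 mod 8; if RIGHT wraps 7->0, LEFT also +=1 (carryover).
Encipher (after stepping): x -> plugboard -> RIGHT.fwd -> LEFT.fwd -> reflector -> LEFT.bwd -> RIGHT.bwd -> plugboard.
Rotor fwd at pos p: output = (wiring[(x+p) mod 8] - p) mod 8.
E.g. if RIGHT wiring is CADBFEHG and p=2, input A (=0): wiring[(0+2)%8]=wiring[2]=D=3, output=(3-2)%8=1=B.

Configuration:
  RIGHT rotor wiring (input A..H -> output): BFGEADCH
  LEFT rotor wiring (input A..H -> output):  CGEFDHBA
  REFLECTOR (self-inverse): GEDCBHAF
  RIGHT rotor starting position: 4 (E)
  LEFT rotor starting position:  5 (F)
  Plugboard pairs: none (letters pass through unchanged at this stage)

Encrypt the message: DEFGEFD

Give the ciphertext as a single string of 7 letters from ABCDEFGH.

Answer: FGGHDCG

Derivation:
Char 1 ('D'): step: R->5, L=5; D->plug->D->R->E->L->B->refl->E->L'->B->R'->F->plug->F
Char 2 ('E'): step: R->6, L=5; E->plug->E->R->A->L->C->refl->D->L'->C->R'->G->plug->G
Char 3 ('F'): step: R->7, L=5; F->plug->F->R->B->L->E->refl->B->L'->E->R'->G->plug->G
Char 4 ('G'): step: R->0, L->6 (L advanced); G->plug->G->R->C->L->E->refl->B->L'->H->R'->H->plug->H
Char 5 ('E'): step: R->1, L=6; E->plug->E->R->C->L->E->refl->B->L'->H->R'->D->plug->D
Char 6 ('F'): step: R->2, L=6; F->plug->F->R->F->L->H->refl->F->L'->G->R'->C->plug->C
Char 7 ('D'): step: R->3, L=6; D->plug->D->R->H->L->B->refl->E->L'->C->R'->G->plug->G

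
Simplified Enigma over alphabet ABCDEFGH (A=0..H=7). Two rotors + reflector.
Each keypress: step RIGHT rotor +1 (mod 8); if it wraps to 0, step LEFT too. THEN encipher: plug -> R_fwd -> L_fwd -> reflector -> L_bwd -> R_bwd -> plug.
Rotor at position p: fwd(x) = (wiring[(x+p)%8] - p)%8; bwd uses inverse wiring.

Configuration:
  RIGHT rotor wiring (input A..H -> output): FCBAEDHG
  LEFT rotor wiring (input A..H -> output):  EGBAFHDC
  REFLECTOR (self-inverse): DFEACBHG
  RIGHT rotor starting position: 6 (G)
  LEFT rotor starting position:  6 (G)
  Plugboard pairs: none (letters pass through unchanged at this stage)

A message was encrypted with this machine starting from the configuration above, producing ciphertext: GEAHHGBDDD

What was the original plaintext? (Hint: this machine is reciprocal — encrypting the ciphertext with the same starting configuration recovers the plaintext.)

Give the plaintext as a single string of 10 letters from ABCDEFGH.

Answer: CCHBCDEAFG

Derivation:
Char 1 ('G'): step: R->7, L=6; G->plug->G->R->E->L->D->refl->A->L'->D->R'->C->plug->C
Char 2 ('E'): step: R->0, L->7 (L advanced); E->plug->E->R->E->L->B->refl->F->L'->B->R'->C->plug->C
Char 3 ('A'): step: R->1, L=7; A->plug->A->R->B->L->F->refl->B->L'->E->R'->H->plug->H
Char 4 ('H'): step: R->2, L=7; H->plug->H->R->A->L->D->refl->A->L'->G->R'->B->plug->B
Char 5 ('H'): step: R->3, L=7; H->plug->H->R->G->L->A->refl->D->L'->A->R'->C->plug->C
Char 6 ('G'): step: R->4, L=7; G->plug->G->R->F->L->G->refl->H->L'->C->R'->D->plug->D
Char 7 ('B'): step: R->5, L=7; B->plug->B->R->C->L->H->refl->G->L'->F->R'->E->plug->E
Char 8 ('D'): step: R->6, L=7; D->plug->D->R->E->L->B->refl->F->L'->B->R'->A->plug->A
Char 9 ('D'): step: R->7, L=7; D->plug->D->R->C->L->H->refl->G->L'->F->R'->F->plug->F
Char 10 ('D'): step: R->0, L->0 (L advanced); D->plug->D->R->A->L->E->refl->C->L'->H->R'->G->plug->G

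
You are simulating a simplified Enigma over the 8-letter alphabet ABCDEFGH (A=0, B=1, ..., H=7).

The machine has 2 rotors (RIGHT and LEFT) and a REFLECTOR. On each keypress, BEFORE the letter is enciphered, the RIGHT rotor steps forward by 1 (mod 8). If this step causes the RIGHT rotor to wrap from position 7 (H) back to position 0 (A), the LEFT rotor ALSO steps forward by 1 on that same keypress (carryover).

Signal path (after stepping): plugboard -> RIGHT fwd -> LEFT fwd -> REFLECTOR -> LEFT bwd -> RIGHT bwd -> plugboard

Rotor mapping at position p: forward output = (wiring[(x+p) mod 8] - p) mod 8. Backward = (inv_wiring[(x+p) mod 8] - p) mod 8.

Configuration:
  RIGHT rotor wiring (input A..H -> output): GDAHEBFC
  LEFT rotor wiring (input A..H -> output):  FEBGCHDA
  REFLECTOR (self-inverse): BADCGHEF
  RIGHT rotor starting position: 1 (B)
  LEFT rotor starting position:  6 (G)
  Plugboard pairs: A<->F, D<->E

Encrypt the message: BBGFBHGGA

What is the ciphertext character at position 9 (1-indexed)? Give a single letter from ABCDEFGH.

Char 1 ('B'): step: R->2, L=6; B->plug->B->R->F->L->A->refl->B->L'->H->R'->D->plug->E
Char 2 ('B'): step: R->3, L=6; B->plug->B->R->B->L->C->refl->D->L'->E->R'->A->plug->F
Char 3 ('G'): step: R->4, L=6; G->plug->G->R->E->L->D->refl->C->L'->B->R'->C->plug->C
Char 4 ('F'): step: R->5, L=6; F->plug->A->R->E->L->D->refl->C->L'->B->R'->D->plug->E
Char 5 ('B'): step: R->6, L=6; B->plug->B->R->E->L->D->refl->C->L'->B->R'->F->plug->A
Char 6 ('H'): step: R->7, L=6; H->plug->H->R->G->L->E->refl->G->L'->D->R'->A->plug->F
Char 7 ('G'): step: R->0, L->7 (L advanced); G->plug->G->R->F->L->D->refl->C->L'->D->R'->B->plug->B
Char 8 ('G'): step: R->1, L=7; G->plug->G->R->B->L->G->refl->E->L'->H->R'->B->plug->B
Char 9 ('A'): step: R->2, L=7; A->plug->F->R->A->L->B->refl->A->L'->G->R'->A->plug->F

F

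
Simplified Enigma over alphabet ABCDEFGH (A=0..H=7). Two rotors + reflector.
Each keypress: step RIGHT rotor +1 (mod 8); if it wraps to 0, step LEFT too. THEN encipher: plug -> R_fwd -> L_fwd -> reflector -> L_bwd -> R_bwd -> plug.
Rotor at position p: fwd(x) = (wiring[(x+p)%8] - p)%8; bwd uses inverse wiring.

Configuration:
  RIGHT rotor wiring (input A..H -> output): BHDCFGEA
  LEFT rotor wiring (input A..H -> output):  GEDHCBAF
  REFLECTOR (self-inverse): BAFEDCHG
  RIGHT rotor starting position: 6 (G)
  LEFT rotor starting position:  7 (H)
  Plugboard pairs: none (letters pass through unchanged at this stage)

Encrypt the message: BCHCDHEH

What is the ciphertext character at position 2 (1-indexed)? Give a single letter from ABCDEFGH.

Char 1 ('B'): step: R->7, L=7; B->plug->B->R->C->L->F->refl->C->L'->G->R'->F->plug->F
Char 2 ('C'): step: R->0, L->0 (L advanced); C->plug->C->R->D->L->H->refl->G->L'->A->R'->H->plug->H

H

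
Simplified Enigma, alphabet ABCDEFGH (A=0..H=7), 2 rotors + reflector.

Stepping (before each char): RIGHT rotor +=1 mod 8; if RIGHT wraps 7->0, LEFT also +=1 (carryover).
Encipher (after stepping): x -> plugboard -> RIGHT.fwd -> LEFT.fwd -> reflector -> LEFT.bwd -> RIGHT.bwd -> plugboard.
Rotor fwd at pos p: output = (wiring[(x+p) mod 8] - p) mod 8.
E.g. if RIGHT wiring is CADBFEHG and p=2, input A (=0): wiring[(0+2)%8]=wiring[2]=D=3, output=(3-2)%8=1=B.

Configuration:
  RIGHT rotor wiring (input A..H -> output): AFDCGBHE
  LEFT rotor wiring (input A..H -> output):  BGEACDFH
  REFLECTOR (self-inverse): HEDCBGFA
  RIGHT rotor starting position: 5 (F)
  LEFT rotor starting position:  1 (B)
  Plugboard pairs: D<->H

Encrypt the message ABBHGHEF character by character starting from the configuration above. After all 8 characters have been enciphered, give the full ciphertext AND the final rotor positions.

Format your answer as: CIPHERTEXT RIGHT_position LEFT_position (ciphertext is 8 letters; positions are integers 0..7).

Char 1 ('A'): step: R->6, L=1; A->plug->A->R->B->L->D->refl->C->L'->E->R'->F->plug->F
Char 2 ('B'): step: R->7, L=1; B->plug->B->R->B->L->D->refl->C->L'->E->R'->D->plug->H
Char 3 ('B'): step: R->0, L->2 (L advanced); B->plug->B->R->F->L->F->refl->G->L'->B->R'->F->plug->F
Char 4 ('H'): step: R->1, L=2; H->plug->D->R->F->L->F->refl->G->L'->B->R'->C->plug->C
Char 5 ('G'): step: R->2, L=2; G->plug->G->R->G->L->H->refl->A->L'->C->R'->F->plug->F
Char 6 ('H'): step: R->3, L=2; H->plug->D->R->E->L->D->refl->C->L'->A->R'->H->plug->D
Char 7 ('E'): step: R->4, L=2; E->plug->E->R->E->L->D->refl->C->L'->A->R'->D->plug->H
Char 8 ('F'): step: R->5, L=2; F->plug->F->R->G->L->H->refl->A->L'->C->R'->B->plug->B
Final: ciphertext=FHFCFDHB, RIGHT=5, LEFT=2

Answer: FHFCFDHB 5 2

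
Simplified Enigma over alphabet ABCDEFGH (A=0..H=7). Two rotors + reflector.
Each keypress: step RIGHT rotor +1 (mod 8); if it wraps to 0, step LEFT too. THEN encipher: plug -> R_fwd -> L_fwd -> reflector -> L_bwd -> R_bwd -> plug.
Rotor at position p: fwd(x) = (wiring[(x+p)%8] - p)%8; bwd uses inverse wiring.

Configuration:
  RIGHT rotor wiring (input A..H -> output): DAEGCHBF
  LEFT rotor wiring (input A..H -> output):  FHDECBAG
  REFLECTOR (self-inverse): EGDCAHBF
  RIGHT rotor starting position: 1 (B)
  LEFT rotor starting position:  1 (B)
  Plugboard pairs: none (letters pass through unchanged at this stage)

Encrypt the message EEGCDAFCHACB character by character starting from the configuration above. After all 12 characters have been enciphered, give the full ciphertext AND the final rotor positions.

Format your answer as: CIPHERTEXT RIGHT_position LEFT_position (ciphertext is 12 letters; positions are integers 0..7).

Char 1 ('E'): step: R->2, L=1; E->plug->E->R->H->L->E->refl->A->L'->E->R'->B->plug->B
Char 2 ('E'): step: R->3, L=1; E->plug->E->R->C->L->D->refl->C->L'->B->R'->H->plug->H
Char 3 ('G'): step: R->4, L=1; G->plug->G->R->A->L->G->refl->B->L'->D->R'->B->plug->B
Char 4 ('C'): step: R->5, L=1; C->plug->C->R->A->L->G->refl->B->L'->D->R'->E->plug->E
Char 5 ('D'): step: R->6, L=1; D->plug->D->R->C->L->D->refl->C->L'->B->R'->H->plug->H
Char 6 ('A'): step: R->7, L=1; A->plug->A->R->G->L->F->refl->H->L'->F->R'->D->plug->D
Char 7 ('F'): step: R->0, L->2 (L advanced); F->plug->F->R->H->L->F->refl->H->L'->D->R'->A->plug->A
Char 8 ('C'): step: R->1, L=2; C->plug->C->R->F->L->E->refl->A->L'->C->R'->H->plug->H
Char 9 ('H'): step: R->2, L=2; H->plug->H->R->G->L->D->refl->C->L'->B->R'->G->plug->G
Char 10 ('A'): step: R->3, L=2; A->plug->A->R->D->L->H->refl->F->L'->H->R'->B->plug->B
Char 11 ('C'): step: R->4, L=2; C->plug->C->R->F->L->E->refl->A->L'->C->R'->H->plug->H
Char 12 ('B'): step: R->5, L=2; B->plug->B->R->E->L->G->refl->B->L'->A->R'->C->plug->C
Final: ciphertext=BHBEHDAHGBHC, RIGHT=5, LEFT=2

Answer: BHBEHDAHGBHC 5 2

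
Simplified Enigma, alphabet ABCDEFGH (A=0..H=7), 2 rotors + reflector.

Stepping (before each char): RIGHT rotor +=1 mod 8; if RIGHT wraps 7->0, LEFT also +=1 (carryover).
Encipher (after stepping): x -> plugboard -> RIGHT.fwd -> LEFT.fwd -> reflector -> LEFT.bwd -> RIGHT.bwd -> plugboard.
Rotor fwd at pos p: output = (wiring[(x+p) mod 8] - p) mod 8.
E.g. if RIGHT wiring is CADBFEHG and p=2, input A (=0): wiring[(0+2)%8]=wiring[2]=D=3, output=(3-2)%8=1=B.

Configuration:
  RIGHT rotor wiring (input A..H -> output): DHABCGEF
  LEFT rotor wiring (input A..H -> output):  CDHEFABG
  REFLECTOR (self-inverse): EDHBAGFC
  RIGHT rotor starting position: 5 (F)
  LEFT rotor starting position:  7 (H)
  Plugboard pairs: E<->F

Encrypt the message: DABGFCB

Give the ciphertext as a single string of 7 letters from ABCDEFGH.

Answer: ADGBCHC

Derivation:
Char 1 ('D'): step: R->6, L=7; D->plug->D->R->B->L->D->refl->B->L'->G->R'->A->plug->A
Char 2 ('A'): step: R->7, L=7; A->plug->A->R->G->L->B->refl->D->L'->B->R'->D->plug->D
Char 3 ('B'): step: R->0, L->0 (L advanced); B->plug->B->R->H->L->G->refl->F->L'->E->R'->G->plug->G
Char 4 ('G'): step: R->1, L=0; G->plug->G->R->E->L->F->refl->G->L'->H->R'->B->plug->B
Char 5 ('F'): step: R->2, L=0; F->plug->E->R->C->L->H->refl->C->L'->A->R'->C->plug->C
Char 6 ('C'): step: R->3, L=0; C->plug->C->R->D->L->E->refl->A->L'->F->R'->H->plug->H
Char 7 ('B'): step: R->4, L=0; B->plug->B->R->C->L->H->refl->C->L'->A->R'->C->plug->C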